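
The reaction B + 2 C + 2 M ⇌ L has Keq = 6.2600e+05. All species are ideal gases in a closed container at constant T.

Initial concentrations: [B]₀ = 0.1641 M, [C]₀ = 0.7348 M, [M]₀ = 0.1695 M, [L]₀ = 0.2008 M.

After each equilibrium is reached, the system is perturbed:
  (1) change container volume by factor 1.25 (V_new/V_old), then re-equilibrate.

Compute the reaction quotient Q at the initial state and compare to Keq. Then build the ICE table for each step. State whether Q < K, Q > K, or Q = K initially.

Q₀ = 78.88; Q < K (proceeds forward)

Q₀ = 78.88 vs Keq = 6.2600e+05 ⇒ Q<K, forward
Step 1:
                    B           C           M           L
  init         0.1641      0.7348      0.1695      0.2008
  Δ          -0.08268     -0.1654     -0.1654     0.08268
  eq          0.08142      0.5694    0.004141      0.2835
  solve Keq expr → x = 0.08268; check Q = 6.2600e+05
Then change container volume by factor 1.25 (V_new/V_old).
Step 2:
                    B           C           M           L
  init        0.06514      0.4556    0.003313      0.2268
  Δ        8.9897e-04    0.001798    0.001798 -8.9897e-04
  eq          0.06604      0.4574    0.005111      0.2259
  solve Keq expr → x = -8.9897e-04; check Q = 6.2600e+05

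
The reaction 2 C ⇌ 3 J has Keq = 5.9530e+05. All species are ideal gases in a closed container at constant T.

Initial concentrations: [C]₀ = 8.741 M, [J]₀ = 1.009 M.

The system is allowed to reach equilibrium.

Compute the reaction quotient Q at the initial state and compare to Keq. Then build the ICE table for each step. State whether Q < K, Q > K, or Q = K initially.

Q₀ = 0.01344; Q < K (proceeds forward)

Q₀ = 0.01344 vs Keq = 5.9530e+05 ⇒ Q<K, forward
Step 1:
                   C          J
  Initial      8.741      1.009
  Change      -8.673      13.01
  Equil      0.06803      14.02
  solve Keq expr → x = 4.336; check Q = 5.9530e+05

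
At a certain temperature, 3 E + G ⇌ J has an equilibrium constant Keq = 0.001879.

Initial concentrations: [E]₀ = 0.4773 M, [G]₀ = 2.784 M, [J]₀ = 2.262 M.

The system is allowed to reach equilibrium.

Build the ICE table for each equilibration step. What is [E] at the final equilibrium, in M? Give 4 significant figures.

Q₀ = 7.472 vs Keq = 0.001879 ⇒ Q>K, reverse
Step 1:
                   E          G          J
  I           0.4773      2.784      2.262
  C            4.262      1.421     -1.421
  E             4.74      4.205     0.8412
  solve Keq expr → x = -1.421; check Q = 0.001879

[E]_eq = 4.74 M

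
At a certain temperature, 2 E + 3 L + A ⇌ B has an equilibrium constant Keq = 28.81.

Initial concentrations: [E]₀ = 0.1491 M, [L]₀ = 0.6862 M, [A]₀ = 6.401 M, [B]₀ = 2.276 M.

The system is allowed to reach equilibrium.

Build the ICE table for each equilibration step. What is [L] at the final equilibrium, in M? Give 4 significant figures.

[L]_eq = 0.7291 M

Q₀ = 49.5 vs Keq = 28.81 ⇒ Q>K, reverse
Step 1:
                   E          L          A          B
  init        0.1491     0.6862      6.401      2.276
  Δ          0.02859    0.04289     0.0143    -0.0143
  eq          0.1777     0.7291      6.415      2.262
  solve Keq expr → x = -0.0143; check Q = 28.81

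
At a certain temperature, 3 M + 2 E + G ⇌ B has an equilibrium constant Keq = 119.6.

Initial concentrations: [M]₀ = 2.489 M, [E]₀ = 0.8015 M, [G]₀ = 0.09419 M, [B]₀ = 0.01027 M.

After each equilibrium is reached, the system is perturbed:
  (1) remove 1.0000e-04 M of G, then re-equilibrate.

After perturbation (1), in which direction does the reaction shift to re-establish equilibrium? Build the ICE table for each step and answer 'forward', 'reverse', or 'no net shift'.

Direction: reverse

Q₀ = 0.01101 vs Keq = 119.6 ⇒ Q<K, forward
Step 1:
                    M           E           G           B
  I             2.489      0.8015     0.09419     0.01027
  C           -0.2819     -0.1879    -0.09397     0.09397
  E             2.207      0.6136  2.1536e-04      0.1042
  solve Keq expr → x = 0.09397; check Q = 119.6
Then remove 1.0000e-04 M of G.
Step 2:
                    M           E           G           B
  I             2.207      0.6136  1.1536e-04      0.1042
  C        2.9870e-04  1.9913e-04  9.9567e-05 -9.9567e-05
  E             2.207      0.6137  2.1493e-04      0.1041
  solve Keq expr → x = -9.9567e-05; check Q = 119.6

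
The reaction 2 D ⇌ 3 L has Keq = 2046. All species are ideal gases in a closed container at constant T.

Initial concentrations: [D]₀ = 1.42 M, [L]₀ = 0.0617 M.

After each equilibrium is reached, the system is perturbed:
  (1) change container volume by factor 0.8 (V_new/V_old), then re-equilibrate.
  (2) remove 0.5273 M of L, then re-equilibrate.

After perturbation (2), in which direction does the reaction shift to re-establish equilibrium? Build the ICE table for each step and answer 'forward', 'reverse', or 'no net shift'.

Q₀ = 1.1649e-04 vs Keq = 2046 ⇒ Q<K, forward
Step 1:
                    D           L
  I              1.42      0.0617
  C            -1.353        2.03
  E           0.06687       2.091
  solve Keq expr → x = 0.6766; check Q = 2046
Then change container volume by factor 0.8 (V_new/V_old).
Step 2:
                    D           L
  I           0.08358       2.614
  C          0.009132     -0.0137
  E           0.09271       2.601
  solve Keq expr → x = -0.004566; check Q = 2046
Then remove 0.5273 M of L.
Step 3:
                    D           L
  I           0.09271       2.073
  C          -0.02492     0.03739
  E           0.06779       2.111
  solve Keq expr → x = 0.01246; check Q = 2046

Direction: forward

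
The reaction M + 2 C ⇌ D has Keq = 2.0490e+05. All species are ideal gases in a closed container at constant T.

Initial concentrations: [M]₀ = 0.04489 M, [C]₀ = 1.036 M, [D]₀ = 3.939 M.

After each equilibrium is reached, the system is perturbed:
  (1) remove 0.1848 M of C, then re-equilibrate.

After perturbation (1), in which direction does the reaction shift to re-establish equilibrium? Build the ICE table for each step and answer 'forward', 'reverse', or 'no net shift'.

Direction: reverse

Q₀ = 81.76 vs Keq = 2.0490e+05 ⇒ Q<K, forward
Step 1:
                  M         C         D
  Initial   0.04489     1.036     3.939
  Change   -0.04487  -0.08974   0.04487
  Equil   2.1714e-05    0.9463     3.984
  solve Keq expr → x = 0.04487; check Q = 2.0490e+05
Then remove 0.1848 M of C.
Step 2:
                  M         C         D
  Initial 2.1714e-05    0.7615     3.984
  Change  1.1816e-05 2.3633e-05 -1.1816e-05
  Equil   3.3530e-05    0.7615     3.984
  solve Keq expr → x = -1.1816e-05; check Q = 2.0490e+05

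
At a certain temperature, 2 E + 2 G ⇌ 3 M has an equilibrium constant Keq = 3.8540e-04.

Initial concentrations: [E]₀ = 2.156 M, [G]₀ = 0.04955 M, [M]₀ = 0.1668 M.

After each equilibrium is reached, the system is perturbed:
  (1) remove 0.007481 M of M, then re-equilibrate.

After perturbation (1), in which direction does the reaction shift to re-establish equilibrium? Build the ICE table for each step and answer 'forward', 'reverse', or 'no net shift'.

Q₀ = 0.4066 vs Keq = 3.8540e-04 ⇒ Q>K, reverse
Step 1:
                   E          G          M
  I            2.156    0.04955     0.1668
  C          0.08894    0.08894    -0.1334
  E            2.245     0.1385     0.0334
  solve Keq expr → x = -0.04447; check Q = 3.8540e-04
Then remove 0.007481 M of M.
Step 2:
                   E          G          M
  I            2.245     0.1385    0.02592
  C        -0.004476  -0.004476   0.006714
  E             2.24      0.134    0.03263
  solve Keq expr → x = 0.002238; check Q = 3.8540e-04

Direction: forward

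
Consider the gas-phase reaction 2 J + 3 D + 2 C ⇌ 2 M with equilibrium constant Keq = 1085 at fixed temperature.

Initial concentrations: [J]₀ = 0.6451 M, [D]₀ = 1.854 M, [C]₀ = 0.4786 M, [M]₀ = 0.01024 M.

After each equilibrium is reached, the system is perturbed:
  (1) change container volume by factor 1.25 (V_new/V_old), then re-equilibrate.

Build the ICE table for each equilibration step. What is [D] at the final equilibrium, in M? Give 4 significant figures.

Q₀ = 1.7261e-04 vs Keq = 1085 ⇒ Q<K, forward
Step 1:
                    J           D           C           M
  init         0.6451       1.854      0.4786     0.01024
  Δ           -0.4313      -0.647     -0.4313      0.4313
  eq           0.2138       1.207     0.04728      0.4416
  solve Keq expr → x = 0.2157; check Q = 1085
Then change container volume by factor 1.25 (V_new/V_old).
Step 2:
                    J           D           C           M
  init          0.171      0.9656     0.03783      0.3532
  Δ           0.01712     0.02568     0.01712    -0.01712
  eq           0.1881      0.9913     0.05495      0.3361
  solve Keq expr → x = -0.008561; check Q = 1085

[D]_eq = 0.9913 M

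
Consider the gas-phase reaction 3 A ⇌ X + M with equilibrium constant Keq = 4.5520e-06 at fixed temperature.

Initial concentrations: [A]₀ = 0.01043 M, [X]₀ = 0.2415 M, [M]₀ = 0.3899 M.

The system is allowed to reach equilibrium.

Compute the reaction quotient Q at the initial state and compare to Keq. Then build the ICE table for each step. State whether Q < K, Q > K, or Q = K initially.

Q₀ = 8.2988e+04; Q > K (proceeds reverse)

Q₀ = 8.2988e+04 vs Keq = 4.5520e-06 ⇒ Q>K, reverse
Step 1:
                  A         X         M
  I         0.01043    0.2415    0.3899
  C          0.7245   -0.2415   -0.2415
  E          0.7349 1.2173e-05    0.1484
  solve Keq expr → x = -0.2415; check Q = 4.5520e-06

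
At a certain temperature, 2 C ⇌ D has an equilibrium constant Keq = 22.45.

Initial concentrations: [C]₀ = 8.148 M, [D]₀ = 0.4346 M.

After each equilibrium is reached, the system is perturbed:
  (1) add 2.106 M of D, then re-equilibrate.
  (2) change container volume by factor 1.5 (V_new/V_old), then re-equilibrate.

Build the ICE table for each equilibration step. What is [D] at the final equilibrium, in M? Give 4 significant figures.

Q₀ = 0.006546 vs Keq = 22.45 ⇒ Q<K, forward
Step 1:
                  C         D
  init        8.148    0.4346
  Δ          -7.711     3.855
  eq         0.4371      4.29
  solve Keq expr → x = 3.855; check Q = 22.45
Then add 2.106 M of D.
Step 2:
                  C         D
  init       0.4371     6.396
  Δ         0.09464  -0.04732
  eq         0.5318     6.349
  solve Keq expr → x = -0.04732; check Q = 22.45
Then change container volume by factor 1.5 (V_new/V_old).
Step 3:
                  C         D
  init       0.3545     4.232
  Δ         0.07768  -0.03884
  eq         0.4322     4.194
  solve Keq expr → x = -0.03884; check Q = 22.45

[D]_eq = 4.194 M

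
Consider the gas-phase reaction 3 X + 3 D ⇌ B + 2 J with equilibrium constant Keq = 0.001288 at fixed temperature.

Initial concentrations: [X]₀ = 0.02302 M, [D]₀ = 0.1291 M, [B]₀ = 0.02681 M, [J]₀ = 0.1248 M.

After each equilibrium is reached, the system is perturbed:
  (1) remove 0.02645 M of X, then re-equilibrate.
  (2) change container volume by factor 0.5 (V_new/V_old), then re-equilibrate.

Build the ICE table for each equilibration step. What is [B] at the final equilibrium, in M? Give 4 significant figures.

Q₀ = 1.5909e+04 vs Keq = 0.001288 ⇒ Q>K, reverse
Step 1:
                   X          D          B          J
  Initial    0.02302     0.1291    0.02681     0.1248
  Change     0.08042    0.08042   -0.02681   -0.05361
  Equil       0.1034     0.2095 2.5877e-06    0.07119
  solve Keq expr → x = -0.02681; check Q = 0.001288
Then remove 0.02645 M of X.
Step 2:
                   X          D          B          J
  Initial    0.07699     0.2095 2.5877e-06    0.07119
  Change  4.5611e-06 4.5611e-06 -1.5204e-06 -3.0408e-06
  Equil        0.077     0.2095 1.0674e-06    0.07118
  solve Keq expr → x = -1.5204e-06; check Q = 0.001288
Then change container volume by factor 0.5 (V_new/V_old).
Step 3:
                   X          D          B          J
  Initial      0.154     0.4191 2.1347e-06     0.1424
  Change  -4.4747e-05 -4.4747e-05 1.4916e-05 2.9831e-05
  Equil       0.1539      0.419 1.7050e-05     0.1424
  solve Keq expr → x = 1.4916e-05; check Q = 0.001288

[B]_eq = 1.7050e-05 M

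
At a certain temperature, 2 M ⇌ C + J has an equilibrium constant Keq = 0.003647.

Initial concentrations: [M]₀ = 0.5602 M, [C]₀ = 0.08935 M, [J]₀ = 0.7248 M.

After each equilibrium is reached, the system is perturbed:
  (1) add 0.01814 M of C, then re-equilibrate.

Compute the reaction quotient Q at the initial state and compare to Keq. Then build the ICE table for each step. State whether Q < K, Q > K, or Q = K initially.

Q₀ = 0.2064 vs Keq = 0.003647 ⇒ Q>K, reverse
Step 1:
                  M         C         J
  init       0.5602   0.08935    0.7248
  Δ          0.1726  -0.08628  -0.08628
  eq         0.7328  0.003067    0.6385
  solve Keq expr → x = -0.08628; check Q = 0.003647
Then add 0.01814 M of C.
Step 2:
                  M         C         J
  init       0.7328   0.02121    0.6385
  Δ         0.03548  -0.01774  -0.01774
  eq         0.7682  0.003467    0.6208
  solve Keq expr → x = -0.01774; check Q = 0.003647

Q₀ = 0.2064; Q > K (proceeds reverse)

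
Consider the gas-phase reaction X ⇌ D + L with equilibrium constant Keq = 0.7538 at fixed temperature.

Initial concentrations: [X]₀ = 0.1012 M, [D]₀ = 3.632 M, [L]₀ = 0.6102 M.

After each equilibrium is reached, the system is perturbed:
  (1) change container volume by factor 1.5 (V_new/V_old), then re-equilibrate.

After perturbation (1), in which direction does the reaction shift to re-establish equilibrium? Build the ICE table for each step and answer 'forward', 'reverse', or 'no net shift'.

Direction: forward

Q₀ = 21.9 vs Keq = 0.7538 ⇒ Q>K, reverse
Step 1:
                  X         D         L
  init       0.1012     3.632    0.6102
  Δ          0.4731   -0.4731   -0.4731
  eq         0.5743     3.159    0.1371
  solve Keq expr → x = -0.4731; check Q = 0.7538
Then change container volume by factor 1.5 (V_new/V_old).
Step 2:
                  X         D         L
  init       0.3829     2.106   0.09137
  Δ        -0.03225   0.03225   0.03225
  eq         0.3506     2.138    0.1236
  solve Keq expr → x = 0.03225; check Q = 0.7538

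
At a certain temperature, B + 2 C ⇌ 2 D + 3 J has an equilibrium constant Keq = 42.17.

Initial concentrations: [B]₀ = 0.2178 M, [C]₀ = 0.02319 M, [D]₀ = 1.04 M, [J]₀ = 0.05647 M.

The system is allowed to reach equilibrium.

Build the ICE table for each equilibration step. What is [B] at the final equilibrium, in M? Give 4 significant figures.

[B]_eq = 0.2102 M

Q₀ = 1.663 vs Keq = 42.17 ⇒ Q<K, forward
Step 1:
                   B          C          D          J
  Initial     0.2178    0.02319       1.04    0.05647
  Change   -0.007632   -0.01526    0.01526     0.0229
  Equil       0.2102   0.007926      1.055    0.07937
  solve Keq expr → x = 0.007632; check Q = 42.17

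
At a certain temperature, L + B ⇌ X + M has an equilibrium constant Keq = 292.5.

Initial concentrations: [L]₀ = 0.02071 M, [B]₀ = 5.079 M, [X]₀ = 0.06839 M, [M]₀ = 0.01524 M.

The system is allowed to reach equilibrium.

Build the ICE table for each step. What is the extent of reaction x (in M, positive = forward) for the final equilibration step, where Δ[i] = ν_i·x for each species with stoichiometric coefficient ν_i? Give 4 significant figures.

Q₀ = 0.009909 vs Keq = 292.5 ⇒ Q<K, forward
Step 1:
                    L           B           X           M
  init        0.02071       5.079     0.06839     0.01524
  Δ          -0.02071    -0.02071     0.02071     0.02071
  eq       2.1648e-06       5.058      0.0891     0.03595
  solve Keq expr → x = 0.02071; check Q = 292.5

x = 0.02071 M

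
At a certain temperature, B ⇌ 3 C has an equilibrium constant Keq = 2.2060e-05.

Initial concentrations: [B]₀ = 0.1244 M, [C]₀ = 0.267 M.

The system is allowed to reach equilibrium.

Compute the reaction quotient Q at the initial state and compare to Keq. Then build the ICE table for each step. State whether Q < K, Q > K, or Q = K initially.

Q₀ = 0.153; Q > K (proceeds reverse)

Q₀ = 0.153 vs Keq = 2.2060e-05 ⇒ Q>K, reverse
Step 1:
                    B           C
  I            0.1244       0.267
  C           0.08346     -0.2504
  E            0.2079     0.01661
  solve Keq expr → x = -0.08346; check Q = 2.2060e-05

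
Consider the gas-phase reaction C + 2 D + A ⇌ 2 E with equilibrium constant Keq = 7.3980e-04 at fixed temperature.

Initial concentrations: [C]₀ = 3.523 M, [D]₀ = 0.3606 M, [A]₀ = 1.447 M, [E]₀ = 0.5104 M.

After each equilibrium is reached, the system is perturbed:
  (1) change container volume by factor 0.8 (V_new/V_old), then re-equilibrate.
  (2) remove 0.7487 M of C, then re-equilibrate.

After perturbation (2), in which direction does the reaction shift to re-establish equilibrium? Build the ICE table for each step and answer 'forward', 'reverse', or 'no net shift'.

Direction: reverse

Q₀ = 0.393 vs Keq = 7.3980e-04 ⇒ Q>K, reverse
Step 1:
                  C         D         A         E
  init        3.523    0.3606     1.447    0.5104
  Δ          0.2274    0.4548    0.2274   -0.4548
  eq           3.75    0.8154     1.674   0.05558
  solve Keq expr → x = -0.2274; check Q = 7.3980e-04
Then change container volume by factor 0.8 (V_new/V_old).
Step 2:
                  C         D         A         E
  init        4.688     1.019     2.093   0.06947
  Δ       -0.007895  -0.01579 -0.007895   0.01579
  eq           4.68     1.003     2.085   0.08526
  solve Keq expr → x = 0.007895; check Q = 7.3980e-04
Then remove 0.7487 M of C.
Step 3:
                  C         D         A         E
  init        3.931     1.003     2.085   0.08526
  Δ        0.003258  0.006516  0.003258 -0.006516
  eq          3.935      1.01     2.088   0.07875
  solve Keq expr → x = -0.003258; check Q = 7.3980e-04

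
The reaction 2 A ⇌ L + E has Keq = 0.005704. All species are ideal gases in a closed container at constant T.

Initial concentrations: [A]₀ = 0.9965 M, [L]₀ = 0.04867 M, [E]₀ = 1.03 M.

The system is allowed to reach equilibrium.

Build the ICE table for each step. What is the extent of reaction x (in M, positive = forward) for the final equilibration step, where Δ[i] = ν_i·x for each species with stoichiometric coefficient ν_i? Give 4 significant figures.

x = -0.04193 M

Q₀ = 0.05048 vs Keq = 0.005704 ⇒ Q>K, reverse
Step 1:
                   A          L          E
  I           0.9965    0.04867       1.03
  C          0.08386   -0.04193   -0.04193
  E             1.08   0.006738     0.9881
  solve Keq expr → x = -0.04193; check Q = 0.005704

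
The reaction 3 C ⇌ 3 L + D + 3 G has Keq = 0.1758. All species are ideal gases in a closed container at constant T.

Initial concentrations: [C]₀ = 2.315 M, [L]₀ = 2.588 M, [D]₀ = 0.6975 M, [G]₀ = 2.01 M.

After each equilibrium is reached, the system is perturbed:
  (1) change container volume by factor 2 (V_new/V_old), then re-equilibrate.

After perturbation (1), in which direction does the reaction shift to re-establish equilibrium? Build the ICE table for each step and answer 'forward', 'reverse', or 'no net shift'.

Q₀ = 7.914 vs Keq = 0.1758 ⇒ Q>K, reverse
Step 1:
                   C          L          D          G
  I            2.315      2.588     0.6975       2.01
  C           0.7662    -0.7662    -0.2554    -0.7662
  E            3.081      1.822     0.4421      1.244
  solve Keq expr → x = -0.2554; check Q = 0.1758
Then change container volume by factor 2 (V_new/V_old).
Step 2:
                   C          L          D          G
  I            1.541     0.9109      0.221     0.6219
  C          -0.2692     0.2692    0.08973     0.2692
  E            1.271       1.18     0.3108     0.8911
  solve Keq expr → x = 0.08973; check Q = 0.1758

Direction: forward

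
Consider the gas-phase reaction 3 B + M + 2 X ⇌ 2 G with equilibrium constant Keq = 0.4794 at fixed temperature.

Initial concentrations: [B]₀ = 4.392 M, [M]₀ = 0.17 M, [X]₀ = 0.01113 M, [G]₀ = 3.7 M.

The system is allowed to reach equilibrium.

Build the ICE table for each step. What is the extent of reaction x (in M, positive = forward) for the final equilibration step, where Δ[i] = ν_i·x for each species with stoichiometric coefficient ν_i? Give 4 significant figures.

x = -0.2782 M

Q₀ = 7673 vs Keq = 0.4794 ⇒ Q>K, reverse
Step 1:
                   B          M          X          G
  I            4.392       0.17    0.01113        3.7
  C           0.8346     0.2782     0.5564    -0.5564
  E            5.227     0.4482     0.5675      3.144
  solve Keq expr → x = -0.2782; check Q = 0.4794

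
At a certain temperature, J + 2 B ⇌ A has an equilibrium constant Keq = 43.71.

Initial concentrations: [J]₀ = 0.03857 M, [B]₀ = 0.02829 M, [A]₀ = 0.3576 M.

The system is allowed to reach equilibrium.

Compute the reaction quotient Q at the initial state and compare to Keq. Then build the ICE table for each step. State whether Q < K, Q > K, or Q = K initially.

Q₀ = 1.1585e+04 vs Keq = 43.71 ⇒ Q>K, reverse
Step 1:
                  J         B         A
  I         0.03857   0.02829    0.3576
  C         0.09307    0.1861  -0.09307
  E          0.1316    0.2144    0.2645
  solve Keq expr → x = -0.09307; check Q = 43.71

Q₀ = 1.1585e+04; Q > K (proceeds reverse)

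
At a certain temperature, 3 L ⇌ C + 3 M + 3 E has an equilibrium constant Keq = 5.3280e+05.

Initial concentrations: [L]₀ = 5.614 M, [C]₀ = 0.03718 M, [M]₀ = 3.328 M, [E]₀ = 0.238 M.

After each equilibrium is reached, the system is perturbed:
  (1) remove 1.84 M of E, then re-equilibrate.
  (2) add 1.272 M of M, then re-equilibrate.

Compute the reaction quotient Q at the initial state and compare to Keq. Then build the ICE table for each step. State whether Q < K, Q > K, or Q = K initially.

Q₀ = 1.0442e-04 vs Keq = 5.3280e+05 ⇒ Q<K, forward
Step 1:
                   L          C          M          E
  Initial      5.614    0.03718      3.328      0.238
  Change      -4.977      1.659      4.977      4.977
  Equil       0.6371      1.696      8.305      5.215
  solve Keq expr → x = 1.659; check Q = 5.3280e+05
Then remove 1.84 M of E.
Step 2:
                   L          C          M          E
  Initial     0.6371      1.696      8.305      3.375
  Change     -0.1868    0.06227     0.1868     0.1868
  Equil       0.4503      1.758      8.492      3.562
  solve Keq expr → x = 0.06227; check Q = 5.3280e+05
Then add 1.272 M of M.
Step 3:
                   L          C          M          E
  Initial     0.4503      1.758      9.764      3.562
  Change     0.05485   -0.01828   -0.05485   -0.05485
  Equil       0.5052       1.74      9.709      3.507
  solve Keq expr → x = -0.01828; check Q = 5.3280e+05

Q₀ = 1.0442e-04; Q < K (proceeds forward)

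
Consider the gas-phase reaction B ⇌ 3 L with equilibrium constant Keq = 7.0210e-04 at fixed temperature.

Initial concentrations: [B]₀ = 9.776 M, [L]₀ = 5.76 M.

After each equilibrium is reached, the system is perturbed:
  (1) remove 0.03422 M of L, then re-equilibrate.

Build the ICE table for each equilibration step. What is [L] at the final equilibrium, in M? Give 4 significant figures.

[L]_eq = 0.2013 M

Q₀ = 19.55 vs Keq = 7.0210e-04 ⇒ Q>K, reverse
Step 1:
                  B         L
  I           9.776      5.76
  C           1.853    -5.559
  E           11.63    0.2014
  solve Keq expr → x = -1.853; check Q = 7.0210e-04
Then remove 0.03422 M of L.
Step 2:
                  B         L
  I           11.63    0.1671
  C        -0.01138   0.03415
  E           11.62    0.2013
  solve Keq expr → x = 0.01138; check Q = 7.0210e-04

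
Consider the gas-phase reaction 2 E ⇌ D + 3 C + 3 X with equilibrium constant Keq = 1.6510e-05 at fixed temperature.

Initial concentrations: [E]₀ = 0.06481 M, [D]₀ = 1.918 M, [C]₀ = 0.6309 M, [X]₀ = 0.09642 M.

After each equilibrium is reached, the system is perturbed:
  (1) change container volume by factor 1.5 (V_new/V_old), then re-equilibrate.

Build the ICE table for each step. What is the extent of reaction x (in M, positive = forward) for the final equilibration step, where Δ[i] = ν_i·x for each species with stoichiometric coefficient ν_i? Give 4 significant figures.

Q₀ = 0.1028 vs Keq = 1.6510e-05 ⇒ Q>K, reverse
Step 1:
                  E         D         C         X
  I         0.06481     1.918    0.6309   0.09642
  C         0.05804  -0.02902  -0.08706  -0.08706
  E          0.1228     1.889    0.5438   0.00936
  solve Keq expr → x = -0.02902; check Q = 1.6510e-05
Then change container volume by factor 1.5 (V_new/V_old).
Step 2:
                  E         D         C         X
  I          0.0819     1.259    0.3626   0.00624
  C        -0.00365  0.001825  0.005475  0.005475
  E         0.07825     1.261     0.368   0.01172
  solve Keq expr → x = 0.001825; check Q = 1.6510e-05

x = 0.001825 M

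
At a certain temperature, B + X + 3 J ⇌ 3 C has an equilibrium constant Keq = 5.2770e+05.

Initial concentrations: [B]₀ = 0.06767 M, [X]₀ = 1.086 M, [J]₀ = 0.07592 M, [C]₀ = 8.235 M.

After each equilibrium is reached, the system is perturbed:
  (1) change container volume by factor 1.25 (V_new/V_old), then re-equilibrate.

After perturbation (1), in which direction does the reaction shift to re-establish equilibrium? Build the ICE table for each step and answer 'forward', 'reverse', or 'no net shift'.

Direction: reverse

Q₀ = 1.7366e+07 vs Keq = 5.2770e+05 ⇒ Q>K, reverse
Step 1:
                    B           X           J           C
  I           0.06767       1.086     0.07592       8.235
  C           0.04186     0.04186      0.1256     -0.1256
  E            0.1095       1.128      0.2015       8.109
  solve Keq expr → x = -0.04186; check Q = 5.2770e+05
Then change container volume by factor 1.25 (V_new/V_old).
Step 2:
                    B           X           J           C
  I           0.08762      0.9023      0.1612       6.488
  C          0.006754    0.006754     0.02026    -0.02026
  E           0.09438       0.909      0.1815       6.467
  solve Keq expr → x = -0.006754; check Q = 5.2770e+05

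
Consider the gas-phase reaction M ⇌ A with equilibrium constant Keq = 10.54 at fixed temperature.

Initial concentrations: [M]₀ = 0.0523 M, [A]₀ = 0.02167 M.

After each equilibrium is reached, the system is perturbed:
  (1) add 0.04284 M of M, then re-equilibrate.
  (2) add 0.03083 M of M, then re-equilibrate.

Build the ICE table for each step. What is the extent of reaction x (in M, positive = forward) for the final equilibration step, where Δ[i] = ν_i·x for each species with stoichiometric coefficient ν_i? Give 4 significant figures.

x = 0.02816 M

Q₀ = 0.4143 vs Keq = 10.54 ⇒ Q<K, forward
Step 1:
                  M         A
  I          0.0523   0.02167
  C        -0.04589   0.04589
  E         0.00641   0.06756
  solve Keq expr → x = 0.04589; check Q = 10.54
Then add 0.04284 M of M.
Step 2:
                  M         A
  I         0.04925   0.06756
  C        -0.03913   0.03913
  E         0.01012    0.1067
  solve Keq expr → x = 0.03913; check Q = 10.54
Then add 0.03083 M of M.
Step 3:
                  M         A
  I         0.04095    0.1067
  C        -0.02816   0.02816
  E         0.01279    0.1348
  solve Keq expr → x = 0.02816; check Q = 10.54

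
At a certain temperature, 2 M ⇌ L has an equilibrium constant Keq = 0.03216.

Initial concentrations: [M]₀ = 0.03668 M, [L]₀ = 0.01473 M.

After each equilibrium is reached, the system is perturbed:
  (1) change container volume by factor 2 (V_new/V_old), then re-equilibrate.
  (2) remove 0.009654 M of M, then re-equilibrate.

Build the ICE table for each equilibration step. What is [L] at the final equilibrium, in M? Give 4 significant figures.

Q₀ = 10.95 vs Keq = 0.03216 ⇒ Q>K, reverse
Step 1:
                    M           L
  I           0.03668     0.01473
  C           0.02918    -0.01459
  E           0.06586  1.3950e-04
  solve Keq expr → x = -0.01459; check Q = 0.03216
Then change container volume by factor 2 (V_new/V_old).
Step 2:
                    M           L
  I           0.03293  6.9750e-05
  C        6.9455e-05 -3.4728e-05
  E             0.033  3.5022e-05
  solve Keq expr → x = -3.4728e-05; check Q = 0.03216
Then remove 0.009654 M of M.
Step 3:
                    M           L
  I           0.02335  3.5022e-05
  C        3.4883e-05 -1.7441e-05
  E           0.02338  1.7581e-05
  solve Keq expr → x = -1.7441e-05; check Q = 0.03216

[L]_eq = 1.7581e-05 M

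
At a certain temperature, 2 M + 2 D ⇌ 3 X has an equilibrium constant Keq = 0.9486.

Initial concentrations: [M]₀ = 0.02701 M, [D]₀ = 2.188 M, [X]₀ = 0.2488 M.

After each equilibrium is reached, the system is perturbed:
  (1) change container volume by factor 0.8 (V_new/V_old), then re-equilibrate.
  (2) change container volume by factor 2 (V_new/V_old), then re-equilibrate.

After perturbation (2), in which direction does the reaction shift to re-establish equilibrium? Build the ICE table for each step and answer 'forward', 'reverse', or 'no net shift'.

Direction: reverse

Q₀ = 4.41 vs Keq = 0.9486 ⇒ Q>K, reverse
Step 1:
                   M          D          X
  init       0.02701      2.188     0.2488
  Δ          0.02039    0.02039   -0.03058
  eq          0.0474      2.208     0.2182
  solve Keq expr → x = -0.01019; check Q = 0.9486
Then change container volume by factor 0.8 (V_new/V_old).
Step 2:
                   M          D          X
  init       0.05924       2.76     0.2728
  Δ        -0.004285  -0.004285   0.006428
  eq         0.05496      2.756     0.2792
  solve Keq expr → x = 0.002143; check Q = 0.9486
Then change container volume by factor 2 (V_new/V_old).
Step 3:
                   M          D          X
  init       0.02748      1.378     0.1396
  Δ         0.006943   0.006943   -0.01041
  eq         0.03442      1.385     0.1292
  solve Keq expr → x = -0.003471; check Q = 0.9486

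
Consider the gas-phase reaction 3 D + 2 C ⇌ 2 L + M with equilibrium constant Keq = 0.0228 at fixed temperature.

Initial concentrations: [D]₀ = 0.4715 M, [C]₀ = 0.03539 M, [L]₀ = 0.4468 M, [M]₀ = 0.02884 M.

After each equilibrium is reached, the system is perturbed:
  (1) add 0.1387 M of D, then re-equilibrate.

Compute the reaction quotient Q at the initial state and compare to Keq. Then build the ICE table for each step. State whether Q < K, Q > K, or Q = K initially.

Q₀ = 43.85; Q > K (proceeds reverse)

Q₀ = 43.85 vs Keq = 0.0228 ⇒ Q>K, reverse
Step 1:
                  D         C         L         M
  init       0.4715   0.03539    0.4468   0.02884
  Δ         0.08585   0.05723  -0.05723  -0.02862
  eq         0.5574   0.09262    0.3896 2.2315e-04
  solve Keq expr → x = -0.02862; check Q = 0.0228
Then add 0.1387 M of D.
Step 2:
                  D         C         L         M
  init       0.6961   0.09262    0.3896 2.2315e-04
  Δ       -6.1679e-04 -4.1119e-04 4.1119e-04 2.0560e-04
  eq         0.6954   0.09221      0.39 4.2875e-04
  solve Keq expr → x = 2.0560e-04; check Q = 0.0228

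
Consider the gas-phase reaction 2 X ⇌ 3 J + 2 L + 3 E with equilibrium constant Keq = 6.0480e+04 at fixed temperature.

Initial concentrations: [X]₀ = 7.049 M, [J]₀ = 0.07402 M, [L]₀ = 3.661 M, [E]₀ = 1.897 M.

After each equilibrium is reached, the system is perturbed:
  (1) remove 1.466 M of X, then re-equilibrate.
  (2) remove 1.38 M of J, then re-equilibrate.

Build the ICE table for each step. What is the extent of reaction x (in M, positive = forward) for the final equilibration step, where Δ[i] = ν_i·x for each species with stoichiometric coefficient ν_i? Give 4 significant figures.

Q₀ = 7.4678e-04 vs Keq = 6.0480e+04 ⇒ Q<K, forward
Step 1:
                   X          J          L          E
  init         7.049    0.07402      3.661      1.897
  Δ           -2.954      4.431      2.954      4.431
  eq           4.095      4.505      6.615      6.328
  solve Keq expr → x = 1.477; check Q = 6.0480e+04
Then remove 1.466 M of X.
Step 2:
                   X          J          L          E
  init         2.629      4.505      6.615      6.328
  Δ           0.3141    -0.4711    -0.3141    -0.4711
  eq           2.943      4.034      6.301      5.857
  solve Keq expr → x = -0.157; check Q = 6.0480e+04
Then remove 1.38 M of J.
Step 3:
                   X          J          L          E
  init         2.943      2.654      6.301      5.857
  Δ            -0.38     0.5701       0.38     0.5701
  eq           2.563      3.224      6.681      6.427
  solve Keq expr → x = 0.19; check Q = 6.0480e+04

x = 0.19 M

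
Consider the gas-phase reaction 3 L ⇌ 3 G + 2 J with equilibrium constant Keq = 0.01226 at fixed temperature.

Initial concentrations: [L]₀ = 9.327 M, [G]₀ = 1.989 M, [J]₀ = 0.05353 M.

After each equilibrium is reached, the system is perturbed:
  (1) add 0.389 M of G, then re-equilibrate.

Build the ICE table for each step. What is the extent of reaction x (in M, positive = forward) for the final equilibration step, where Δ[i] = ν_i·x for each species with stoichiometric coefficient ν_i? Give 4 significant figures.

Q₀ = 2.7789e-05 vs Keq = 0.01226 ⇒ Q<K, forward
Step 1:
                    L           G           J
  I             9.327       1.989     0.05353
  C           -0.8047      0.8047      0.5364
  E             8.522       2.794        0.59
  solve Keq expr → x = 0.2682; check Q = 0.01226
Then add 0.389 M of G.
Step 2:
                    L           G           J
  I             8.522       3.183        0.59
  C            0.1053     -0.1053    -0.07019
  E             8.628       3.077      0.5198
  solve Keq expr → x = -0.0351; check Q = 0.01226

x = -0.0351 M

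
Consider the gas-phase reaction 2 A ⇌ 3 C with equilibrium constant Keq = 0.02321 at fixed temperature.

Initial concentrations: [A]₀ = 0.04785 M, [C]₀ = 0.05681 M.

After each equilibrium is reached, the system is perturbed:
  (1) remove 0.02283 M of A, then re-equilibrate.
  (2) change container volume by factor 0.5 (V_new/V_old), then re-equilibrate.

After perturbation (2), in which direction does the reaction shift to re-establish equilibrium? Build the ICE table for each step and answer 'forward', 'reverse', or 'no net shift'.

Direction: reverse

Q₀ = 0.08008 vs Keq = 0.02321 ⇒ Q>K, reverse
Step 1:
                  A         C
  init      0.04785   0.05681
  Δ         0.00957  -0.01435
  eq        0.05742   0.04246
  solve Keq expr → x = -0.004785; check Q = 0.02321
Then remove 0.02283 M of A.
Step 2:
                  A         C
  init      0.03459   0.04246
  Δ        0.005886 -0.008829
  eq        0.04048   0.03363
  solve Keq expr → x = -0.002943; check Q = 0.02321
Then change container volume by factor 0.5 (V_new/V_old).
Step 3:
                  A         C
  init      0.08095   0.06725
  Δ        0.007176  -0.01076
  eq        0.08813   0.05649
  solve Keq expr → x = -0.003588; check Q = 0.02321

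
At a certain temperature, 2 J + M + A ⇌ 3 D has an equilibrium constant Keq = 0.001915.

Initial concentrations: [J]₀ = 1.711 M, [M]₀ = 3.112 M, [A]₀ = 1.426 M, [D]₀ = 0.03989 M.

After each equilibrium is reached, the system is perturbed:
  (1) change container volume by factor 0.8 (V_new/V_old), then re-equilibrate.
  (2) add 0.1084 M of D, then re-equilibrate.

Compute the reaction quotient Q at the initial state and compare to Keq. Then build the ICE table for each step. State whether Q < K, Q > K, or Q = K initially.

Q₀ = 4.8858e-06 vs Keq = 0.001915 ⇒ Q<K, forward
Step 1:
                    J           M           A           D
  init          1.711       3.112       1.426     0.03989
  Δ           -0.1516    -0.07579    -0.07579      0.2274
  eq            1.559       3.036        1.35      0.2673
  solve Keq expr → x = 0.07579; check Q = 0.001915
Then change container volume by factor 0.8 (V_new/V_old).
Step 2:
                    J           M           A           D
  init          1.949       3.795       1.688      0.3341
  Δ          -0.01541   -0.007704   -0.007704     0.02311
  eq            1.934       3.788        1.68      0.3572
  solve Keq expr → x = 0.007704; check Q = 0.001915
Then add 0.1084 M of D.
Step 3:
                    J           M           A           D
  init          1.934       3.788        1.68      0.4656
  Δ           0.06473     0.03237     0.03237     -0.0971
  eq            1.999        3.82       1.712      0.3685
  solve Keq expr → x = -0.03237; check Q = 0.001915

Q₀ = 4.8858e-06; Q < K (proceeds forward)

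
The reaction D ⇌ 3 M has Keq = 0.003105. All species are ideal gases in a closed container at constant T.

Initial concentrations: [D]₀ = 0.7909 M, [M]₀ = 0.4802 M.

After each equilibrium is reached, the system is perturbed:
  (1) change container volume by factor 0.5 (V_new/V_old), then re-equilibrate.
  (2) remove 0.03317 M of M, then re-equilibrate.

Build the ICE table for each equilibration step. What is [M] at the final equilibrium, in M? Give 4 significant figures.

Q₀ = 0.14 vs Keq = 0.003105 ⇒ Q>K, reverse
Step 1:
                    D           M
  init         0.7909      0.4802
  Δ             0.113     -0.3391
  eq           0.9039      0.1411
  solve Keq expr → x = -0.113; check Q = 0.003105
Then change container volume by factor 0.5 (V_new/V_old).
Step 2:
                    D           M
  init          1.808      0.2821
  Δ           0.03442     -0.1033
  eq            1.842      0.1788
  solve Keq expr → x = -0.03442; check Q = 0.003105
Then remove 0.03317 M of M.
Step 3:
                    D           M
  init          1.842      0.1457
  Δ          -0.01094     0.03282
  eq            1.831      0.1785
  solve Keq expr → x = 0.01094; check Q = 0.003105

[M]_eq = 0.1785 M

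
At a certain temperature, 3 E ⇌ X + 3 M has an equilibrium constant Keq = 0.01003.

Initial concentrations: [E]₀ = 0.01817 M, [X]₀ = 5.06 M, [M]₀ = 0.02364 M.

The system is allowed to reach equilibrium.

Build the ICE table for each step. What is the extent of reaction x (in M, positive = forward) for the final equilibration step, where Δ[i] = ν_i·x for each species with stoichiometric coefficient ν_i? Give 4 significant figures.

x = -0.006324 M

Q₀ = 11.14 vs Keq = 0.01003 ⇒ Q>K, reverse
Step 1:
                   E          X          M
  Initial    0.01817       5.06    0.02364
  Change     0.01897  -0.006324   -0.01897
  Equil      0.03714      5.054   0.004668
  solve Keq expr → x = -0.006324; check Q = 0.01003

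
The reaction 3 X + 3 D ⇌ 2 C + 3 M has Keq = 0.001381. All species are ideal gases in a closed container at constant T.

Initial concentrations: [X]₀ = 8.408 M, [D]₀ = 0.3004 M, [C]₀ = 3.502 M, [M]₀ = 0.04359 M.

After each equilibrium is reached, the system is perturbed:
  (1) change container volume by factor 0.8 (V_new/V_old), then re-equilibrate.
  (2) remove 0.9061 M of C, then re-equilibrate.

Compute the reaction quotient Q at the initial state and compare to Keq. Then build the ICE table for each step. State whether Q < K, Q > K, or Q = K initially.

Q₀ = 6.3040e-05; Q < K (proceeds forward)

Q₀ = 6.3040e-05 vs Keq = 0.001381 ⇒ Q<K, forward
Step 1:
                  X         D         C         M
  I           8.408    0.3004     3.502   0.04359
  C         -0.0548   -0.0548   0.03653    0.0548
  E           8.353    0.2456     3.539   0.09839
  solve Keq expr → x = 0.01827; check Q = 0.001381
Then change container volume by factor 0.8 (V_new/V_old).
Step 2:
                  X         D         C         M
  I           10.44     0.307     4.423     0.123
  C       -0.006518 -0.006518  0.004345  0.006518
  E           10.43    0.3005     4.428    0.1295
  solve Keq expr → x = 0.002173; check Q = 0.001381
Then remove 0.9061 M of C.
Step 3:
                  X         D         C         M
  I           10.43    0.3005     3.521    0.1295
  C        -0.01392  -0.01392  0.009282   0.01392
  E           10.42    0.2866     3.531    0.1434
  solve Keq expr → x = 0.004641; check Q = 0.001381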